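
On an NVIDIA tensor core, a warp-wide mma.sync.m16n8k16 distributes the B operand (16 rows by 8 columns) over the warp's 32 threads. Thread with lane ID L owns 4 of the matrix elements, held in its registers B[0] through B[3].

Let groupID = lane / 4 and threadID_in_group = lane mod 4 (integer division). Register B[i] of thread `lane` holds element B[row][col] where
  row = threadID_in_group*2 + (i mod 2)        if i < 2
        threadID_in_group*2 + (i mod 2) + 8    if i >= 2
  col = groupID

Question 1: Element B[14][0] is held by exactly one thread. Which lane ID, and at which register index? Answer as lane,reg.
c=0->g=0  r=14->rb=1,t=3,b0=0
L=0*4+3=3  i=1*2+0=2

3,2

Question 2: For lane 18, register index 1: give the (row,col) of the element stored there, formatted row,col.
lane 18: grp=4 (18/4), tig=2 (18%4)
i=1: r=2*2+1+0=5, c=grp=4

5,4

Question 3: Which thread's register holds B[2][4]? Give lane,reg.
17,0

c=4→G=4  r=2→rhi=0,T=1,p=0
L=4*4+1=17  i=0*2+0=0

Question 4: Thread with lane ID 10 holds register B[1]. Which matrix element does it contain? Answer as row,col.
5,2

lane 10: gid=2 (10/4), tid=2 (10%4)
i=1: r=2*2+1+0=5, c=gid=2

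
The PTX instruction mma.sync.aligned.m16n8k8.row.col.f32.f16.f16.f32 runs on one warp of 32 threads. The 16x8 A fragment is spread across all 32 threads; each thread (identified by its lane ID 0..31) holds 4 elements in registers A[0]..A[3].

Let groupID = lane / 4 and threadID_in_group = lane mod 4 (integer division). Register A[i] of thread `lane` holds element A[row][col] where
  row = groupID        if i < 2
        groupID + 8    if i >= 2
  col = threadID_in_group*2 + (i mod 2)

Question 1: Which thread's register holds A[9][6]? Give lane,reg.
7,2

r=9→G=1,rhi=1  c=6→T=3,p=0
L=1*4+3=7  i=1*2+0=2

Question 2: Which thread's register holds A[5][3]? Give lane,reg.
r:5=>grp=5,rB=0  c:3=>tig=1,lo=1
L=5*4+1=21  i=0*2+1=1

21,1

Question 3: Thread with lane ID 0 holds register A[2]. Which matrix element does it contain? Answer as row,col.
8,0

0: grp=0,tig=0
[2] (0+8,0*2+0) = (8,0)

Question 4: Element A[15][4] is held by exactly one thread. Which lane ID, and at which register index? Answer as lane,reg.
r=15⇒gr=7,Rb=1  c=4⇒th=2,odd=0
L=7*4+2=30  i=1*2+0=2

30,2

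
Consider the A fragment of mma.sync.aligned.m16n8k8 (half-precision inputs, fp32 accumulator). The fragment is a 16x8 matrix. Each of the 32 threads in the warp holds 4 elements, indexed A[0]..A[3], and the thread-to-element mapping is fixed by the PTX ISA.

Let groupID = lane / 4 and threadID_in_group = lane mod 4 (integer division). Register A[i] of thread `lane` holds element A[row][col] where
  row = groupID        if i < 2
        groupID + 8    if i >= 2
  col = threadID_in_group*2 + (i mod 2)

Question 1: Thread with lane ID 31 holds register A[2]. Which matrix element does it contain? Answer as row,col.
15,6

lane 31: gr=7 (31/4), th=3 (31%4)
i=2: r=7+8=15, c=3*2+0=6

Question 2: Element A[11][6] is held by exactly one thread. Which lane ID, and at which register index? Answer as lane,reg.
15,2

r=11→G=3,rhi=1  c=6→T=3,p=0
L=3*4+3=15  i=1*2+0=2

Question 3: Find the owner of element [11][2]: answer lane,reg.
13,2

r: 11->gid=3,r8=1  c: 2->tid=1,i&1=0
L=3*4+1=13  i=1*2+0=2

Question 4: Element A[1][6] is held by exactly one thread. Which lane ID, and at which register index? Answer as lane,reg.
7,0

r=1->g=1,rb=0  c=6->t=3,b0=0
L=1*4+3=7  i=0*2+0=0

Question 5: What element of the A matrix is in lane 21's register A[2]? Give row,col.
13,2

L=21->gid=21>>2=5, tid=21&3=1
[2]->row 5+8=13  col 1·2+0=2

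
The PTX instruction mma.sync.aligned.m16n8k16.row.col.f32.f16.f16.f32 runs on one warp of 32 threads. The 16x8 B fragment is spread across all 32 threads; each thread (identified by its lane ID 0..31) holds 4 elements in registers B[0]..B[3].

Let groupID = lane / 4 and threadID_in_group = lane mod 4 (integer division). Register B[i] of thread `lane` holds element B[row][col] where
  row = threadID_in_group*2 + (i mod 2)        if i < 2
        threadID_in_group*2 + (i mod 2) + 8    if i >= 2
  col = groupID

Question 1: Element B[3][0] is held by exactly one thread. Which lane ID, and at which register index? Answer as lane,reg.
c:0=>grp=0  r:3=>rB=0,tig=1,lo=1
L=0*4+1=1  i=0*2+1=1

1,1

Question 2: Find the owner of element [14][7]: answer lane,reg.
c:7=>grp=7  r:14=>rB=1,tig=3,lo=0
L=7*4+3=31  i=1*2+0=2

31,2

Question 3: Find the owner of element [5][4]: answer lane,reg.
c: 4->gid=4  r: 5->r8=0,tid=2,i&1=1
L=4*4+2=18  i=0*2+1=1

18,1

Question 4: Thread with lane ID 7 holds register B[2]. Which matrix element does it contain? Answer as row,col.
L=7→G=7>>2=1, T=7&3=3
[2]→row 3·2+0+8=14  col G=1

14,1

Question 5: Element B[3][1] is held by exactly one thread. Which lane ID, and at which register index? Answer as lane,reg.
5,1

c=1→G=1  r=3→rhi=0,T=1,p=1
L=1*4+1=5  i=0*2+1=1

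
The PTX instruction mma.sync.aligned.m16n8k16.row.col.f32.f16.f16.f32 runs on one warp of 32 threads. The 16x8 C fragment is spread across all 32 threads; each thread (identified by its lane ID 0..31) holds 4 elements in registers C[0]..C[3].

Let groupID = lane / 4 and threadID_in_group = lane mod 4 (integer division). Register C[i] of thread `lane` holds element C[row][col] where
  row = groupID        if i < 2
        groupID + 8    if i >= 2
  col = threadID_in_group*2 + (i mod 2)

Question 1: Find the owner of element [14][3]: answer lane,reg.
25,3

r=14->g=6,rb=1  c=3->t=1,b0=1
L=6*4+1=25  i=1*2+1=3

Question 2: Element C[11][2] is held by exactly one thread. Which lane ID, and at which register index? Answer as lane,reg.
r=11⇒gr=3,Rb=1  c=2⇒th=1,odd=0
L=3*4+1=13  i=1*2+0=2

13,2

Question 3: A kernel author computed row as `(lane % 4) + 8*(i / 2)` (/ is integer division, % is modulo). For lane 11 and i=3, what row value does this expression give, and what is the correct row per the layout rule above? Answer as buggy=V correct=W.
buggy=11 correct=10

`(lane % 4) + 8*(i / 2)`[11,3]->11
lane 11: g=2 (11/4), t=3 (11%4)
i=3: r=2+8=10, c=3*2+1=7
row: 11 vs 10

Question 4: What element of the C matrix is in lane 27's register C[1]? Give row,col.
6,7

lane 27: G=6 (27/4), T=3 (27%4)
i=1: r=6+0=6, c=3*2+1=7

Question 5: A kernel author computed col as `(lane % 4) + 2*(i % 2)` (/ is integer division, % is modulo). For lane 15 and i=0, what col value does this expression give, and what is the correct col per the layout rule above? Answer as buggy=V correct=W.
buggy=3 correct=6

`(lane % 4) + 2*(i % 2)`[15,0]->3
15: gid=3,tid=3
[0] (3+0,3*2+0) = (3,6)
col: 3 vs 6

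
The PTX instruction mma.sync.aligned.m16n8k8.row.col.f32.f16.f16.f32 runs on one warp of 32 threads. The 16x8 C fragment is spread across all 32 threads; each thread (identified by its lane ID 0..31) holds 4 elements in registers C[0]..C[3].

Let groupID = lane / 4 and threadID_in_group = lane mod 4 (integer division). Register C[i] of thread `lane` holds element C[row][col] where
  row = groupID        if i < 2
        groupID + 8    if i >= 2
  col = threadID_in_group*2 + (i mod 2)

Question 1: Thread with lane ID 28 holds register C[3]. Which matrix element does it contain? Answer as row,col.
15,1

lane 28: gr=7 (28/4), th=0 (28%4)
i=3: r=7+8=15, c=0*2+1=1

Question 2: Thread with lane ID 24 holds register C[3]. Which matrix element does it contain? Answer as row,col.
24: gid=6,tid=0
[3] (6+8,0*2+1) = (14,1)

14,1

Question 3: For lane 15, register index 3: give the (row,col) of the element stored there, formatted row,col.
11,7

lane 15: g=3 (15/4), t=3 (15%4)
i=3: r=3+8=11, c=3*2+1=7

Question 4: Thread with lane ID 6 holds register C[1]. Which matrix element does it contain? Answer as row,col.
lane 6: gr=1 (6/4), th=2 (6%4)
i=1: r=1+0=1, c=2*2+1=5

1,5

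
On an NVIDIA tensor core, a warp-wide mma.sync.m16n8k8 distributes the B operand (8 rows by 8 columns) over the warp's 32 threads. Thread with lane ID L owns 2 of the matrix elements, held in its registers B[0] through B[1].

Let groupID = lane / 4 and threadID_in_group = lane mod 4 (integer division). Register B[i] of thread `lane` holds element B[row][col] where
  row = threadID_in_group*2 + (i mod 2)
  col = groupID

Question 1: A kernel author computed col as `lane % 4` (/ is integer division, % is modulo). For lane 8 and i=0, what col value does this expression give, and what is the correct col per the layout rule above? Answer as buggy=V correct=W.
buggy=0 correct=2

`lane % 4`[8,0]⇒0
8: gr=2,th=0
[0] (0*2+0,2) = (0,2)
col: 0 vs 2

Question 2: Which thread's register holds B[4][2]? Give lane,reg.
10,0

c=2→G=2  r=4→T=2,p=0
L=2*4+2=10  i=0=0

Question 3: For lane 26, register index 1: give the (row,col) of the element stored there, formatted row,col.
5,6

L=26→G=26>>2=6, T=26&3=2
[1]→row 2·2+1=5  col G=6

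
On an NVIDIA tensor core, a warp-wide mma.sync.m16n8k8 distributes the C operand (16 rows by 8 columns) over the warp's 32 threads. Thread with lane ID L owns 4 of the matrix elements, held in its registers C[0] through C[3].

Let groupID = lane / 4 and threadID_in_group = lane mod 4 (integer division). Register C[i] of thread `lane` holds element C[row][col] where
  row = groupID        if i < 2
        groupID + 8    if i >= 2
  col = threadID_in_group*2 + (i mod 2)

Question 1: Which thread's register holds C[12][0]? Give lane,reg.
16,2

r:12=>grp=4,rB=1  c:0=>tig=0,lo=0
L=4*4+0=16  i=1*2+0=2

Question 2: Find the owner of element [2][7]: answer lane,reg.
r=2->g=2,rb=0  c=7->t=3,b0=1
L=2*4+3=11  i=0*2+1=1

11,1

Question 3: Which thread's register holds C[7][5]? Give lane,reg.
r=7→G=7,rhi=0  c=5→T=2,p=1
L=7*4+2=30  i=0*2+1=1

30,1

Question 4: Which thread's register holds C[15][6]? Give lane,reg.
r:15=>grp=7,rB=1  c:6=>tig=3,lo=0
L=7*4+3=31  i=1*2+0=2

31,2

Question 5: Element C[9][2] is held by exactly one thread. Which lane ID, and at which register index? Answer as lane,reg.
5,2

r: 9->gid=1,r8=1  c: 2->tid=1,i&1=0
L=1*4+1=5  i=1*2+0=2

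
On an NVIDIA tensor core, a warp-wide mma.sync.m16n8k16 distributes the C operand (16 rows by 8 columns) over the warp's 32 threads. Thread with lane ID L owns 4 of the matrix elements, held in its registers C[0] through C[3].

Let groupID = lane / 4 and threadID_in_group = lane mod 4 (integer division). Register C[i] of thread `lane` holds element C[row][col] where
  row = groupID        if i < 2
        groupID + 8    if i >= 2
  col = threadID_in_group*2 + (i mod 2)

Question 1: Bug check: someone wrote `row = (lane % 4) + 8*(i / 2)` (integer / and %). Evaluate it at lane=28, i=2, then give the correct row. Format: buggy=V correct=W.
buggy=8 correct=15

`(lane % 4) + 8*(i / 2)`[28,2]⇒8
lane 28⇒28/4=7, 28 mod 4=0
i=2  r:7+8⇒15  c:2·0+0⇒0
row: 8 vs 15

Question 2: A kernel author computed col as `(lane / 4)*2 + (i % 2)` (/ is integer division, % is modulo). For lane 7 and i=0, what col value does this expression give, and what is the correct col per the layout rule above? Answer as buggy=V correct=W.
buggy=2 correct=6

`(lane / 4)*2 + (i % 2)`[7,0]->2
7: gid=1,tid=3
[0] (1+0,3*2+0) = (1,6)
col: 2 vs 6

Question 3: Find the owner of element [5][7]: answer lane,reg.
23,1

r:5=>grp=5,rB=0  c:7=>tig=3,lo=1
L=5*4+3=23  i=0*2+1=1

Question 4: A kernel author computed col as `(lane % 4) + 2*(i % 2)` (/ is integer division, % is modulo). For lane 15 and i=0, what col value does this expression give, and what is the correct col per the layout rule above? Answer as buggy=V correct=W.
buggy=3 correct=6

`(lane % 4) + 2*(i % 2)`[15,0]->3
lane 15->15/4=3, 15 mod 4=3
i=0  r:3+0->3  c:2·3+0->6
col: 3 vs 6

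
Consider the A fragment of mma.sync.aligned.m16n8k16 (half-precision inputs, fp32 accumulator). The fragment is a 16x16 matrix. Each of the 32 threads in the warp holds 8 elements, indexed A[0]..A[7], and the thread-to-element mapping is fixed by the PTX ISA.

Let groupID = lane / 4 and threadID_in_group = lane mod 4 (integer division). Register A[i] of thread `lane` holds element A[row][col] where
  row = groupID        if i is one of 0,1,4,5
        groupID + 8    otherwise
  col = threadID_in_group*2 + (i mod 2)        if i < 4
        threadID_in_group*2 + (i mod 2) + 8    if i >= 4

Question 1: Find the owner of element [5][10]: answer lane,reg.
21,4

r=5->g=5,rb=0  c=10->cb=1,t=1,b0=0
L=5*4+1=21  i=1*4+0*2+0=4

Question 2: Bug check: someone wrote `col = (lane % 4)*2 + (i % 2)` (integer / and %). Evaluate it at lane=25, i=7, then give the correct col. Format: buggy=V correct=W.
`(lane % 4)*2 + (i % 2)`[25,7]=>3
lane 25: grp=6 (25/4), tig=1 (25%4)
i=7: r=6+8=14, c=1*2+1+8=11
col: 3 vs 11

buggy=3 correct=11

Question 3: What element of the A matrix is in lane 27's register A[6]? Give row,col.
14,14

L=27->g=27>>2=6, t=27&3=3
[6]->row 6+8=14  col 3·2+0+8=14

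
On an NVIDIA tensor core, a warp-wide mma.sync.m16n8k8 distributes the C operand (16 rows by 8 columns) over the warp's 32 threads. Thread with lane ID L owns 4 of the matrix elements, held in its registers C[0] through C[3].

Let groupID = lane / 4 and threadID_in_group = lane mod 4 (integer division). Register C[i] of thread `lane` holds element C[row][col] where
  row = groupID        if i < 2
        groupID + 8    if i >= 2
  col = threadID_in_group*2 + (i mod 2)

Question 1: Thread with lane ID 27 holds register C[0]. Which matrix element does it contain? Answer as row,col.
6,6

L=27→G=27>>2=6, T=27&3=3
[0]→row 6+0=6  col 3·2+0=6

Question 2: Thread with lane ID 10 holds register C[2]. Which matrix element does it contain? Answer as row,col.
10: grp=2,tig=2
[2] (2+8,2*2+0) = (10,4)

10,4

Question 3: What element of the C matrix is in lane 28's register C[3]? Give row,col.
lane 28: gid=7 (28/4), tid=0 (28%4)
i=3: r=7+8=15, c=0*2+1=1

15,1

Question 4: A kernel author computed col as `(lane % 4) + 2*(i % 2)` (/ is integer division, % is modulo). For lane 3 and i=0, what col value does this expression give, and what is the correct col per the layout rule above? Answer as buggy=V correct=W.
buggy=3 correct=6

`(lane % 4) + 2*(i % 2)`[3,0]=>3
L=3=>grp=3>>2=0, tig=3&3=3
[0]=>row 0+0=0  col 3·2+0=6
col: 3 vs 6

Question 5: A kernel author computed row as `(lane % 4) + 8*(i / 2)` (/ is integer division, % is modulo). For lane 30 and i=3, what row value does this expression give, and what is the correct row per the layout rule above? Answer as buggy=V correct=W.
buggy=10 correct=15

`(lane % 4) + 8*(i / 2)`[30,3]⇒10
30: gr=7,th=2
[3] (7+8,2*2+1) = (15,5)
row: 10 vs 15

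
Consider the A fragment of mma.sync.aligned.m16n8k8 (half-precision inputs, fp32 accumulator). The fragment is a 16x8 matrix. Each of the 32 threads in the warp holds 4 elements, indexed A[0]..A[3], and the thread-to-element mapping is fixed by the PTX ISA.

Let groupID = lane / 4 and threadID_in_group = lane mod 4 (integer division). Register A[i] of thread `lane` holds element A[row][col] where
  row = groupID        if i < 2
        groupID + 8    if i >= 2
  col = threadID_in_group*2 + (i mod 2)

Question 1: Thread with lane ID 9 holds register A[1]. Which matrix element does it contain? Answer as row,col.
lane 9->9/4=2, 9 mod 4=1
i=1  r:2+0->2  c:2·1+1->3

2,3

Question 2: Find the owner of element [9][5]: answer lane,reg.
6,3

r=9⇒gr=1,Rb=1  c=5⇒th=2,odd=1
L=1*4+2=6  i=1*2+1=3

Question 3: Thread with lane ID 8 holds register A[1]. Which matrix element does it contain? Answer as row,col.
L=8→G=8>>2=2, T=8&3=0
[1]→row 2+0=2  col 0·2+1=1

2,1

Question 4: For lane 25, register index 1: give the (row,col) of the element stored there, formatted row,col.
lane 25→25/4=6, 25 mod 4=1
i=1  r:6+0→6  c:2·1+1→3

6,3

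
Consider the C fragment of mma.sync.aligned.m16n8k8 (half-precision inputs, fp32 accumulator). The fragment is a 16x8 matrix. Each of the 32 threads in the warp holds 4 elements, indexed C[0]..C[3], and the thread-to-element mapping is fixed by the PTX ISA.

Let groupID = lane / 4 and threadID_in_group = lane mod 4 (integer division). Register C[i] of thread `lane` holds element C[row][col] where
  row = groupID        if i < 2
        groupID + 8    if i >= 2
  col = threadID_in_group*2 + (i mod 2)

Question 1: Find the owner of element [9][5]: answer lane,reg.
6,3

r: 9->gid=1,r8=1  c: 5->tid=2,i&1=1
L=1*4+2=6  i=1*2+1=3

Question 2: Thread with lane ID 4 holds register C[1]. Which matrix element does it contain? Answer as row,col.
1,1

lane 4->4/4=1, 4 mod 4=0
i=1  r:1+0->1  c:2·0+1->1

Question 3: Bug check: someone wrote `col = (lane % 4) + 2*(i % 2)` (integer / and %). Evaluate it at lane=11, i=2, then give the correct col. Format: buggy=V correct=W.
buggy=3 correct=6

`(lane % 4) + 2*(i % 2)`[11,2]->3
11: gid=2,tid=3
[2] (2+8,3*2+0) = (10,6)
col: 3 vs 6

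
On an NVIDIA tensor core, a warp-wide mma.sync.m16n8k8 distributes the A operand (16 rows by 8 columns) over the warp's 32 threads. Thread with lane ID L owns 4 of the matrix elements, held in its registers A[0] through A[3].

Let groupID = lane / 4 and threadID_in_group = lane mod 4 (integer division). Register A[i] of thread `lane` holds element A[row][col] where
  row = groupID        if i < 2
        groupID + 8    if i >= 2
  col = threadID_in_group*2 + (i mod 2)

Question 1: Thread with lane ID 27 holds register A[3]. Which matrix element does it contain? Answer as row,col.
lane 27→27/4=6, 27 mod 4=3
i=3  r:6+8→14  c:2·3+1→7

14,7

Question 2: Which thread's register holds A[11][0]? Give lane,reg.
12,2

r:11=>grp=3,rB=1  c:0=>tig=0,lo=0
L=3*4+0=12  i=1*2+0=2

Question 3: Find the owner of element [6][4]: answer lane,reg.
r:6=>grp=6,rB=0  c:4=>tig=2,lo=0
L=6*4+2=26  i=0*2+0=0

26,0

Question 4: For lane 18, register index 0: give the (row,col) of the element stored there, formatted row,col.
4,4

lane 18: gid=4 (18/4), tid=2 (18%4)
i=0: r=4+0=4, c=2*2+0=4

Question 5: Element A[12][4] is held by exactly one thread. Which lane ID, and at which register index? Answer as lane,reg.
18,2

r:12=>grp=4,rB=1  c:4=>tig=2,lo=0
L=4*4+2=18  i=1*2+0=2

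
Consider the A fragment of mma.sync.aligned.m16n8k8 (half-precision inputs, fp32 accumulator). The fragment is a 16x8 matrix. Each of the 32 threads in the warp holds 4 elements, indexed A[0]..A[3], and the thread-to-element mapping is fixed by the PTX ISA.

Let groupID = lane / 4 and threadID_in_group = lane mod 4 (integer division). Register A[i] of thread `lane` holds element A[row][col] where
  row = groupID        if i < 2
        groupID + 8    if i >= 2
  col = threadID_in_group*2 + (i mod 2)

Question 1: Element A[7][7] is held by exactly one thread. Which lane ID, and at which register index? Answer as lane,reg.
r=7⇒gr=7,Rb=0  c=7⇒th=3,odd=1
L=7*4+3=31  i=0*2+1=1

31,1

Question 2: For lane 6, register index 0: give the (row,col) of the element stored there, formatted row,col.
L=6=>grp=6>>2=1, tig=6&3=2
[0]=>row 1+0=1  col 2·2+0=4

1,4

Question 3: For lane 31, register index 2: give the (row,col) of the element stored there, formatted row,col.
L=31=>grp=31>>2=7, tig=31&3=3
[2]=>row 7+8=15  col 3·2+0=6

15,6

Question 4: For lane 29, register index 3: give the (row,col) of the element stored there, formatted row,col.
L=29⇒gr=29>>2=7, th=29&3=1
[3]⇒row 7+8=15  col 1·2+1=3

15,3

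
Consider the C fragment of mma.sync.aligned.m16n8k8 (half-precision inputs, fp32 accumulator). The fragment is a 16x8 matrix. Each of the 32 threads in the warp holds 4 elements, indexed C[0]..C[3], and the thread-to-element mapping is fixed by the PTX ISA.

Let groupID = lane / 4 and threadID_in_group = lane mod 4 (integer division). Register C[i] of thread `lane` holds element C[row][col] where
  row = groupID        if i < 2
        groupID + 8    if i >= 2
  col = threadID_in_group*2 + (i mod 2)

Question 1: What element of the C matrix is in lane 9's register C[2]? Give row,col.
10,2

lane 9->9/4=2, 9 mod 4=1
i=2  r:2+8->10  c:2·1+0->2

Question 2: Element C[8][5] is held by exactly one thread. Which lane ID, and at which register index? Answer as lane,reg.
r=8→G=0,rhi=1  c=5→T=2,p=1
L=0*4+2=2  i=1*2+1=3

2,3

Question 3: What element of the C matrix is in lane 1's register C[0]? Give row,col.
L=1->gid=1>>2=0, tid=1&3=1
[0]->row 0+0=0  col 1·2+0=2

0,2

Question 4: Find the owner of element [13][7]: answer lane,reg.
23,3

r: 13->gid=5,r8=1  c: 7->tid=3,i&1=1
L=5*4+3=23  i=1*2+1=3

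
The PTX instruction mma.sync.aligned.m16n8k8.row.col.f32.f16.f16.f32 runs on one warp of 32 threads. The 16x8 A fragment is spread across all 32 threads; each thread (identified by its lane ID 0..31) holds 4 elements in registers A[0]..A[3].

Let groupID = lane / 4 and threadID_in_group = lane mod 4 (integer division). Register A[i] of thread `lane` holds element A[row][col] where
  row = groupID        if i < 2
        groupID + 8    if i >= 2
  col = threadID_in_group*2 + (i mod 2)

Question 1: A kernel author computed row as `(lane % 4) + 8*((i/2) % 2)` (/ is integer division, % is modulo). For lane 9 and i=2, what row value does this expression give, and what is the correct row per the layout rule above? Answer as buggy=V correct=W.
buggy=9 correct=10

`(lane % 4) + 8*((i/2) % 2)`[9,2]=>9
9: grp=2,tig=1
[2] (2+8,1*2+0) = (10,2)
row: 9 vs 10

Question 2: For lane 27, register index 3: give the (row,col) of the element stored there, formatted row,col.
14,7

27: gid=6,tid=3
[3] (6+8,3*2+1) = (14,7)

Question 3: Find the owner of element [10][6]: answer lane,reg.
r: 10->gid=2,r8=1  c: 6->tid=3,i&1=0
L=2*4+3=11  i=1*2+0=2

11,2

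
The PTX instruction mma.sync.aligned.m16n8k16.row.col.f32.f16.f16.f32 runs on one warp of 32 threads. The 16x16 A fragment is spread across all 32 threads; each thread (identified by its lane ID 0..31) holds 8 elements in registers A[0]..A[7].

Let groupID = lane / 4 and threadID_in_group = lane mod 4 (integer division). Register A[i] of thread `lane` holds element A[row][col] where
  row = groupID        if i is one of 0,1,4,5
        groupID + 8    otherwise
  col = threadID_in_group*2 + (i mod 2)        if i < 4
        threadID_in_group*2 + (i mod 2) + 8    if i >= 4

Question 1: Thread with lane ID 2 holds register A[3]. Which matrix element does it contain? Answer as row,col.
L=2=>grp=2>>2=0, tig=2&3=2
[3]=>row 0+8=8  col 2·2+1+0=5

8,5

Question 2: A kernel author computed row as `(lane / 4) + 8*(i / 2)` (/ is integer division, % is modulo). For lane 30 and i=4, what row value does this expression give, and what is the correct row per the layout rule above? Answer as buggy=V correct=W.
buggy=23 correct=7

`(lane / 4) + 8*(i / 2)`[30,4]→23
lane 30: G=7 (30/4), T=2 (30%4)
i=4: r=7+0=7, c=2*2+0+8=12
row: 23 vs 7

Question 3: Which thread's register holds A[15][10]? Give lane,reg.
29,6

r:15=>grp=7,rB=1  c:10=>cB=1,tig=1,lo=0
L=7*4+1=29  i=1*4+1*2+0=6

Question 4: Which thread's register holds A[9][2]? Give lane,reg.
5,2

r: 9->gid=1,r8=1  c: 2->c8=0,tid=1,i&1=0
L=1*4+1=5  i=0*4+1*2+0=2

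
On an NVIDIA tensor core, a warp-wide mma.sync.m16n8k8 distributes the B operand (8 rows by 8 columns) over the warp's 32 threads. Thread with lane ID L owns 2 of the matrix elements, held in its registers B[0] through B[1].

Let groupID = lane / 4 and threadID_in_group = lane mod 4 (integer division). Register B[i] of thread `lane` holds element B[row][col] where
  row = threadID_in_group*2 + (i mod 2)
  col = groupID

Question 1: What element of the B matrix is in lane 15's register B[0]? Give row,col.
15: gr=3,th=3
[0] (3*2+0,3) = (6,3)

6,3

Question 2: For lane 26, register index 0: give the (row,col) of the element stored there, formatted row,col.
4,6

lane 26=>26/4=6, 26 mod 4=2
i=0  r:2·2+0=>4  c:6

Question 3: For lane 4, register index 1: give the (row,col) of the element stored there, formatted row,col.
1,1

lane 4: grp=1 (4/4), tig=0 (4%4)
i=1: r=0*2+1=1, c=grp=1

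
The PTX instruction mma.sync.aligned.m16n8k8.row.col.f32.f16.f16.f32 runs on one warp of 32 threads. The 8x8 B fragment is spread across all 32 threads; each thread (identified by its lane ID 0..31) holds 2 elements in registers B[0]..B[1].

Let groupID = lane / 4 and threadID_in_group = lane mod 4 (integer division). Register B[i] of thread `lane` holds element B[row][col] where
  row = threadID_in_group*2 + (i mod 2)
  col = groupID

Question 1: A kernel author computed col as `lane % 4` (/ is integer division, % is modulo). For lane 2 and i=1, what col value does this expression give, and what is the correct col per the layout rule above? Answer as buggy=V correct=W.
`lane % 4`[2,1]→2
lane 2: G=0 (2/4), T=2 (2%4)
i=1: r=2*2+1=5, c=G=0
col: 2 vs 0

buggy=2 correct=0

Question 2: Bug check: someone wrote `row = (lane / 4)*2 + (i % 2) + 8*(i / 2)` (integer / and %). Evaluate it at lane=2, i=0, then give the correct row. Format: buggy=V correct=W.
buggy=0 correct=4

`(lane / 4)*2 + (i % 2) + 8*(i / 2)`[2,0]->0
lane 2: g=0 (2/4), t=2 (2%4)
i=0: r=2*2+0=4, c=g=0
row: 0 vs 4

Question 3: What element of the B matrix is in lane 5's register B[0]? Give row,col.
2,1

lane 5: gr=1 (5/4), th=1 (5%4)
i=0: r=1*2+0=2, c=gr=1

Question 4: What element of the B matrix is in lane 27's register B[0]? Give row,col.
6,6

L=27→G=27>>2=6, T=27&3=3
[0]→row 3·2+0=6  col G=6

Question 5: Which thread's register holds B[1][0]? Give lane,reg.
0,1

c=0⇒gr=0  r=1⇒th=0,odd=1
L=0*4+0=0  i=1=1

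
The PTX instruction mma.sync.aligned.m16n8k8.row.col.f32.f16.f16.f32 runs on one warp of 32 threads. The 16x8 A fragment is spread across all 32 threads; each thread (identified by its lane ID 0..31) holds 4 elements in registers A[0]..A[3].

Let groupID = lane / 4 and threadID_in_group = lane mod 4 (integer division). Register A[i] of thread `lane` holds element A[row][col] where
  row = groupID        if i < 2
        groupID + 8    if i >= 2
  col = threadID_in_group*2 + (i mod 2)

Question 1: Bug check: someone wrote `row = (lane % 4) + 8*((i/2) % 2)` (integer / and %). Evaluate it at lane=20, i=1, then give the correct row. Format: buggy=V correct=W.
buggy=0 correct=5

`(lane % 4) + 8*((i/2) % 2)`[20,1]=>0
L=20=>grp=20>>2=5, tig=20&3=0
[1]=>row 5+0=5  col 0·2+1=1
row: 0 vs 5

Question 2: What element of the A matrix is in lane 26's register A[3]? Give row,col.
L=26->g=26>>2=6, t=26&3=2
[3]->row 6+8=14  col 2·2+1=5

14,5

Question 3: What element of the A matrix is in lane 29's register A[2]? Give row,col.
L=29⇒gr=29>>2=7, th=29&3=1
[2]⇒row 7+8=15  col 1·2+0=2

15,2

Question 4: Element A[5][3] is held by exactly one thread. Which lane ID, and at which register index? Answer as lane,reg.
r=5⇒gr=5,Rb=0  c=3⇒th=1,odd=1
L=5*4+1=21  i=0*2+1=1

21,1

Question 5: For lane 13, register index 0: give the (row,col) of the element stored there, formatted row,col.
13: gid=3,tid=1
[0] (3+0,1*2+0) = (3,2)

3,2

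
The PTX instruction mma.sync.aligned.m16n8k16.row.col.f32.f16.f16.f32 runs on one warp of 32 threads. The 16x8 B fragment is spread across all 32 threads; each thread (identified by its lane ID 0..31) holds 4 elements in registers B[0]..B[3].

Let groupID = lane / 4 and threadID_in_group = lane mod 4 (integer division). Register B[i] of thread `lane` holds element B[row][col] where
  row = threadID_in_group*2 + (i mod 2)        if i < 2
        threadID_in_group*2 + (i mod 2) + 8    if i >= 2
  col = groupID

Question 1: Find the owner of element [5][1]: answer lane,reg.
c=1⇒gr=1  r=5⇒Rb=0,th=2,odd=1
L=1*4+2=6  i=0*2+1=1

6,1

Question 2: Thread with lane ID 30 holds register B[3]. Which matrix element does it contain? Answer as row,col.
13,7

L=30→G=30>>2=7, T=30&3=2
[3]→row 2·2+1+8=13  col G=7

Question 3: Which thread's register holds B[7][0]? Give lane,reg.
c=0→G=0  r=7→rhi=0,T=3,p=1
L=0*4+3=3  i=0*2+1=1

3,1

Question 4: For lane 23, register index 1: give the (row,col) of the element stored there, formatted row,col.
23: gr=5,th=3
[1] (3*2+1+0,5) = (7,5)

7,5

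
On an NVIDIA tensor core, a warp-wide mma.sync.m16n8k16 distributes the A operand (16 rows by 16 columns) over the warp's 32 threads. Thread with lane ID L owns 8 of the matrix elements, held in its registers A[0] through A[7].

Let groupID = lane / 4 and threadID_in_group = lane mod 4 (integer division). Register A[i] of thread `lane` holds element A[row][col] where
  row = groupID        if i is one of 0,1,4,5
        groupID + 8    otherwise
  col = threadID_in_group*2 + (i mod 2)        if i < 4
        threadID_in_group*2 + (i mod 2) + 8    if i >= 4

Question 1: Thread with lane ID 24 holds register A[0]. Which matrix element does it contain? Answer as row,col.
24: gr=6,th=0
[0] (6+0,0*2+0+0) = (6,0)

6,0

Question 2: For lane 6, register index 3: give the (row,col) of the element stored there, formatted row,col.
9,5

lane 6->6/4=1, 6 mod 4=2
i=3  r:1+8->9  c:2·2+1+0->5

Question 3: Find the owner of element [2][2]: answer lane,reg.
9,0

r=2⇒gr=2,Rb=0  c=2⇒Cb=0,th=1,odd=0
L=2*4+1=9  i=0*4+0*2+0=0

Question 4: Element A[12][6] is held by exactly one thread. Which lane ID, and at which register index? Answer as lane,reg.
r=12->g=4,rb=1  c=6->cb=0,t=3,b0=0
L=4*4+3=19  i=0*4+1*2+0=2

19,2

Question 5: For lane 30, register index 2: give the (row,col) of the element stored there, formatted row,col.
15,4

L=30⇒gr=30>>2=7, th=30&3=2
[2]⇒row 7+8=15  col 2·2+0+0=4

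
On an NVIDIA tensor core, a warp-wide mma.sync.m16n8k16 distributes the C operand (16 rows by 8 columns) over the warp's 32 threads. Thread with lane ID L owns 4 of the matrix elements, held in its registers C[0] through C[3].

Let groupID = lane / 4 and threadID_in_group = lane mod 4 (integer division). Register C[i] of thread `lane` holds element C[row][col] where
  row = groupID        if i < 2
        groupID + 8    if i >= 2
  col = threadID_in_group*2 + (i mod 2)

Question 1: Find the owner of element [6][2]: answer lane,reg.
r=6->g=6,rb=0  c=2->t=1,b0=0
L=6*4+1=25  i=0*2+0=0

25,0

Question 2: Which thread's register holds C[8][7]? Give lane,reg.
3,3

r=8⇒gr=0,Rb=1  c=7⇒th=3,odd=1
L=0*4+3=3  i=1*2+1=3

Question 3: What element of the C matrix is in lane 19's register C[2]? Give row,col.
lane 19: gid=4 (19/4), tid=3 (19%4)
i=2: r=4+8=12, c=3*2+0=6

12,6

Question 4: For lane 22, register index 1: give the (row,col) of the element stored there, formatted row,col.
lane 22->22/4=5, 22 mod 4=2
i=1  r:5+0->5  c:2·2+1->5

5,5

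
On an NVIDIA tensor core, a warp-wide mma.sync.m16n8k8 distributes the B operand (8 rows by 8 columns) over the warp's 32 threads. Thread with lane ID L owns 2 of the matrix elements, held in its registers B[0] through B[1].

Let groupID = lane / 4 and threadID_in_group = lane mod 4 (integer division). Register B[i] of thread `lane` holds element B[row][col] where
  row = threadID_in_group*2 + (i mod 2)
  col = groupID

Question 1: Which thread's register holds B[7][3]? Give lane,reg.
15,1

c=3→G=3  r=7→T=3,p=1
L=3*4+3=15  i=1=1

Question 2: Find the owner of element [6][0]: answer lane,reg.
c=0→G=0  r=6→T=3,p=0
L=0*4+3=3  i=0=0

3,0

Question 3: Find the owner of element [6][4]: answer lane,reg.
c=4→G=4  r=6→T=3,p=0
L=4*4+3=19  i=0=0

19,0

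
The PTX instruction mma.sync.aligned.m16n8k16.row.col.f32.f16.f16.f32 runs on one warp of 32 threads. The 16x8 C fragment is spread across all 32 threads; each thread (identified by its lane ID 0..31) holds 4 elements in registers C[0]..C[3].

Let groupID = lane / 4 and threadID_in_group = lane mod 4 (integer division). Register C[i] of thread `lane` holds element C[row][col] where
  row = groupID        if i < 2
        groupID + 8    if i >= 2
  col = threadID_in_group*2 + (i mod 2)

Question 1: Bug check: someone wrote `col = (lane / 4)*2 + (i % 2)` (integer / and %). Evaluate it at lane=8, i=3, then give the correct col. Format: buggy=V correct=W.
buggy=5 correct=1

`(lane / 4)*2 + (i % 2)`[8,3]=>5
8: grp=2,tig=0
[3] (2+8,0*2+1) = (10,1)
col: 5 vs 1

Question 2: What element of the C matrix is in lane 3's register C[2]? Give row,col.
8,6

lane 3: g=0 (3/4), t=3 (3%4)
i=2: r=0+8=8, c=3*2+0=6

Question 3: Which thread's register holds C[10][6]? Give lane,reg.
r=10⇒gr=2,Rb=1  c=6⇒th=3,odd=0
L=2*4+3=11  i=1*2+0=2

11,2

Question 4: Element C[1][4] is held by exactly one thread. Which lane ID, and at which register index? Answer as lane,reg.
r:1=>grp=1,rB=0  c:4=>tig=2,lo=0
L=1*4+2=6  i=0*2+0=0

6,0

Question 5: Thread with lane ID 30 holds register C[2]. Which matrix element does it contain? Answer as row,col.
30: g=7,t=2
[2] (7+8,2*2+0) = (15,4)

15,4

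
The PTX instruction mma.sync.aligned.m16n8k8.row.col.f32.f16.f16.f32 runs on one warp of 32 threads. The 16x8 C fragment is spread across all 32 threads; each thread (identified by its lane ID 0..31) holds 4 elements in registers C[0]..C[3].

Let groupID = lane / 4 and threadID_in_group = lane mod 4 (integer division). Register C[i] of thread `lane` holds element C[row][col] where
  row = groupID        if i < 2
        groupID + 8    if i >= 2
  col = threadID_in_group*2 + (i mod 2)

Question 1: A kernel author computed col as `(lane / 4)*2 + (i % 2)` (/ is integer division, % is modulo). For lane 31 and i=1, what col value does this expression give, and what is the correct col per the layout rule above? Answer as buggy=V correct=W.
buggy=15 correct=7

`(lane / 4)*2 + (i % 2)`[31,1]->15
lane 31: gid=7 (31/4), tid=3 (31%4)
i=1: r=7+0=7, c=3*2+1=7
col: 15 vs 7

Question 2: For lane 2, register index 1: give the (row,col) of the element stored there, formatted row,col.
L=2->g=2>>2=0, t=2&3=2
[1]->row 0+0=0  col 2·2+1=5

0,5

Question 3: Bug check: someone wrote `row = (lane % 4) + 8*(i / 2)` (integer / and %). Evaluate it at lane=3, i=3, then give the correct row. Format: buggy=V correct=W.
`(lane % 4) + 8*(i / 2)`[3,3]⇒11
L=3⇒gr=3>>2=0, th=3&3=3
[3]⇒row 0+8=8  col 3·2+1=7
row: 11 vs 8

buggy=11 correct=8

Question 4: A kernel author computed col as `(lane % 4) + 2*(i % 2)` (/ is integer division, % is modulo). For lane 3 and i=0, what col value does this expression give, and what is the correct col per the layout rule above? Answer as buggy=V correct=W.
`(lane % 4) + 2*(i % 2)`[3,0]=>3
3: grp=0,tig=3
[0] (0+0,3*2+0) = (0,6)
col: 3 vs 6

buggy=3 correct=6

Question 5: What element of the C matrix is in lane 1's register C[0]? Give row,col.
0,2

lane 1: gr=0 (1/4), th=1 (1%4)
i=0: r=0+0=0, c=1*2+0=2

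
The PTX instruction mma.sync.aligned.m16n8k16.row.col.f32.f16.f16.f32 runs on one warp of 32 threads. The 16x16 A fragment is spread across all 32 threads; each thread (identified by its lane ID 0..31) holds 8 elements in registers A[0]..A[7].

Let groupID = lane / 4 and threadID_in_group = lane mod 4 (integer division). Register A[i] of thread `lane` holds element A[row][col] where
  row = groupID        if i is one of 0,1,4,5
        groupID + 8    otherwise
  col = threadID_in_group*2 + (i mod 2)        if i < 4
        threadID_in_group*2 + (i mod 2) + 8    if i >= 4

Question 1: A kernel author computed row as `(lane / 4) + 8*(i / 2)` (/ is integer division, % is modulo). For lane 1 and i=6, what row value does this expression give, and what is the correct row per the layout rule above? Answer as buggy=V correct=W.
`(lane / 4) + 8*(i / 2)`[1,6]→24
1: G=0,T=1
[6] (0+8,1*2+0+8) = (8,10)
row: 24 vs 8

buggy=24 correct=8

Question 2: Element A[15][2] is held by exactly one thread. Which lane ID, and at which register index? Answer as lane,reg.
r=15⇒gr=7,Rb=1  c=2⇒Cb=0,th=1,odd=0
L=7*4+1=29  i=0*4+1*2+0=2

29,2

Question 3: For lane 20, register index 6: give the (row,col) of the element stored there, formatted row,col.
lane 20⇒20/4=5, 20 mod 4=0
i=6  r:5+8⇒13  c:2·0+0+8⇒8

13,8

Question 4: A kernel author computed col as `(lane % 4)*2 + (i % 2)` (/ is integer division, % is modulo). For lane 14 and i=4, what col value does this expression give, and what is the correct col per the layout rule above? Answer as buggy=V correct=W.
buggy=4 correct=12

`(lane % 4)*2 + (i % 2)`[14,4]=>4
14: grp=3,tig=2
[4] (3+0,2*2+0+8) = (3,12)
col: 4 vs 12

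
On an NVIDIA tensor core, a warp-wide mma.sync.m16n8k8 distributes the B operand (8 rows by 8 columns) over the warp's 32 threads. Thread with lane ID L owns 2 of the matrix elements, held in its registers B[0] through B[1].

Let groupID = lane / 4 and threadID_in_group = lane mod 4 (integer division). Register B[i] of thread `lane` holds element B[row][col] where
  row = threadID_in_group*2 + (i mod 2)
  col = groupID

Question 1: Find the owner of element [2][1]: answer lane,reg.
5,0

c: 1->gid=1  r: 2->tid=1,i&1=0
L=1*4+1=5  i=0=0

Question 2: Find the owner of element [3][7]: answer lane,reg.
29,1

c=7⇒gr=7  r=3⇒th=1,odd=1
L=7*4+1=29  i=1=1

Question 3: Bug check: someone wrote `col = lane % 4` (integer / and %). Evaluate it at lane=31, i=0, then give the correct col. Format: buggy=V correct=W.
`lane % 4`[31,0]=>3
lane 31=>31/4=7, 31 mod 4=3
i=0  r:2·3+0=>6  c:7
col: 3 vs 7

buggy=3 correct=7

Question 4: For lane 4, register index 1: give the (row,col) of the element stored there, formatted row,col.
L=4→G=4>>2=1, T=4&3=0
[1]→row 0·2+1=1  col G=1

1,1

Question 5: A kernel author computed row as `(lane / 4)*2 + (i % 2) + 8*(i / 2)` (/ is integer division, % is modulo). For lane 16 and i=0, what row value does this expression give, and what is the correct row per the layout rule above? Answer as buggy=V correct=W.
buggy=8 correct=0

`(lane / 4)*2 + (i % 2) + 8*(i / 2)`[16,0]->8
lane 16: g=4 (16/4), t=0 (16%4)
i=0: r=0*2+0=0, c=g=4
row: 8 vs 0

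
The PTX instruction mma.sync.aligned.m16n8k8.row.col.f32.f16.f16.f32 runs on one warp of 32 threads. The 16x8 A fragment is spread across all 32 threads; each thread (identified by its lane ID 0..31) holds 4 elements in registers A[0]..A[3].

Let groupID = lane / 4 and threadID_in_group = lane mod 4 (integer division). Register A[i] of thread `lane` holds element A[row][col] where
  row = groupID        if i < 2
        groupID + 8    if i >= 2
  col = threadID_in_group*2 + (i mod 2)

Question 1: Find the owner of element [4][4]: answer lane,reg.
r=4→G=4,rhi=0  c=4→T=2,p=0
L=4*4+2=18  i=0*2+0=0

18,0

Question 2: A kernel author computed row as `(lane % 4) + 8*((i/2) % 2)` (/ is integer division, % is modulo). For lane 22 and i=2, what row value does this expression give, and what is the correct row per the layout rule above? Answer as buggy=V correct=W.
buggy=10 correct=13

`(lane % 4) + 8*((i/2) % 2)`[22,2]->10
lane 22->22/4=5, 22 mod 4=2
i=2  r:5+8->13  c:2·2+0->4
row: 10 vs 13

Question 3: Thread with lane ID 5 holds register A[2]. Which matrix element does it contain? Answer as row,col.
L=5->g=5>>2=1, t=5&3=1
[2]->row 1+8=9  col 1·2+0=2

9,2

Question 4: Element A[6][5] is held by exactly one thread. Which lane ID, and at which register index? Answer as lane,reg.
26,1

r=6⇒gr=6,Rb=0  c=5⇒th=2,odd=1
L=6*4+2=26  i=0*2+1=1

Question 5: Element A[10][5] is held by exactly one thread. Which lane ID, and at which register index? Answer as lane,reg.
r:10=>grp=2,rB=1  c:5=>tig=2,lo=1
L=2*4+2=10  i=1*2+1=3

10,3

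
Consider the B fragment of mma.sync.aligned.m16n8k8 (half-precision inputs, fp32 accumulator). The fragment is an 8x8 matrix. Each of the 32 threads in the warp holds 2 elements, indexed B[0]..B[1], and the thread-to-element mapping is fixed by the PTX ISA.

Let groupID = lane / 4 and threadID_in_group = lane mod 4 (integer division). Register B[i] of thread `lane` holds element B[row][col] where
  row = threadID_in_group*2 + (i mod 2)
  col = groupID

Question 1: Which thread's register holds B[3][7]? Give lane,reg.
29,1

c: 7->gid=7  r: 3->tid=1,i&1=1
L=7*4+1=29  i=1=1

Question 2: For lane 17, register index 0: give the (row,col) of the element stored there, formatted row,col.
2,4

17: gr=4,th=1
[0] (1*2+0,4) = (2,4)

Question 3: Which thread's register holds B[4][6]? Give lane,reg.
c=6⇒gr=6  r=4⇒th=2,odd=0
L=6*4+2=26  i=0=0

26,0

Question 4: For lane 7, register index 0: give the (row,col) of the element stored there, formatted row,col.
6,1

7: grp=1,tig=3
[0] (3*2+0,1) = (6,1)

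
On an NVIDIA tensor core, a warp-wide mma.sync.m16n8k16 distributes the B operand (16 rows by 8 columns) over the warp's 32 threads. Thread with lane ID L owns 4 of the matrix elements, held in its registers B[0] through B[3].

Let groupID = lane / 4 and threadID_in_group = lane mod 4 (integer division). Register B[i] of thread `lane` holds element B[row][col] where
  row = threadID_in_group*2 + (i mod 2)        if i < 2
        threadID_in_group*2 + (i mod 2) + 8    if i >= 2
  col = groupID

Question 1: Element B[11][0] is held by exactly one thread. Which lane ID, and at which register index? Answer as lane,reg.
c=0⇒gr=0  r=11⇒Rb=1,th=1,odd=1
L=0*4+1=1  i=1*2+1=3

1,3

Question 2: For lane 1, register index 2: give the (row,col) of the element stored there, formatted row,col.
1: gid=0,tid=1
[2] (1*2+0+8,0) = (10,0)

10,0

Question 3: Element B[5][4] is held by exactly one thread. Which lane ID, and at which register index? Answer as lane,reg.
c=4⇒gr=4  r=5⇒Rb=0,th=2,odd=1
L=4*4+2=18  i=0*2+1=1

18,1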